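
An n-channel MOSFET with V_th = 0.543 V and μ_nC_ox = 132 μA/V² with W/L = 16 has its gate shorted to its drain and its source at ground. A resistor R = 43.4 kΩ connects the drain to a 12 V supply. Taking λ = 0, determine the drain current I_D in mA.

I_D = 0.253 mA

With gate tied to drain, V_GS = V_DS ≥ V_GS − V_th, so the device is in saturation.
k_n = μ_nC_ox · (W/L) = 2.112 mA/V².
KCL at the drain: ½ k_n (V_GS − V_th)² = (V_DD − V_GS)/R.
Let x = V_GS − 0.543. Then 45.8 x² + x − 11.46 = 0, giving x = 0.489 V (positive root), so V_GS = 1.03 V.
I_D = (V_DD − V_GS)/R = (12 − 1.03) / 43.4 = 0.253 mA.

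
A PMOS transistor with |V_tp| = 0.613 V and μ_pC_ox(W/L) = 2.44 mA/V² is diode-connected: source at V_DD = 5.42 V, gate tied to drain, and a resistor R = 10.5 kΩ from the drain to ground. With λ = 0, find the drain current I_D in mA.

I_D = 0.403 mA

With gate tied to drain, V_SG = V_SD ≥ V_SG − |V_tp|, so the device is in saturation.
KCL at the drain: ½ k_p (V_SG − |V_tp|)² = (V_DD − V_SG)/R.
Let x = V_SG − 0.613. Then 12.8 x² + x − 4.807 = 0, giving x = 0.575 V (positive root), so V_SG = 1.19 V.
I_D = (V_DD − V_SG)/R = (5.42 − 1.19) / 10.5 = 0.403 mA.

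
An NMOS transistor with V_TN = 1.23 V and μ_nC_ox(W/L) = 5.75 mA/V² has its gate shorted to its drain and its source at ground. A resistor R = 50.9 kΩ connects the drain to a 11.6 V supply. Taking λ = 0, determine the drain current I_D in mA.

I_D = 0.199 mA

With gate tied to drain, V_GS = V_DS ≥ V_GS − V_TN, so the device is in saturation.
KCL at the drain: ½ k_n (V_GS − V_TN)² = (V_DD − V_GS)/R.
Let x = V_GS − 1.23. Then 146 x² + x − 10.37 = 0, giving x = 0.263 V (positive root), so V_GS = 1.49 V.
I_D = (V_DD − V_GS)/R = (11.6 − 1.49) / 50.9 = 0.199 mA.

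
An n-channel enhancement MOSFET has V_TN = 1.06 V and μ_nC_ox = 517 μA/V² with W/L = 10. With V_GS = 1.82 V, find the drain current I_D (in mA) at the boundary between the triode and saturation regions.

At the boundary V_DS = V_ov = V_GS − V_TN = 1.82 − 1.06 = 0.76 V.
k_n = μ_nC_ox · (W/L) = 5.17 mA/V².
I_D = ½ k_n V_ov² = 0.5 × 5.17 × 0.76² = 1.49 mA.

I_D = 1.49 mA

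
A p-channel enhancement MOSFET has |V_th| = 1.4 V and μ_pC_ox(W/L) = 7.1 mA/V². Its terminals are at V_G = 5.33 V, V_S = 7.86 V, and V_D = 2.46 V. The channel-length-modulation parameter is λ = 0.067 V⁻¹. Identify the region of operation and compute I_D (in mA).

Saturation; I_D = 6.17 mA

V_SG = V_S − V_G = 7.86 − 5.33 = 2.53 V; V_SD = V_S − V_D = 7.86 − 2.46 = 5.4 V.
V_ov = V_SG − |V_th| = 2.53 − 1.4 = 1.13 V.
Since V_SD = 5.4 V ≥ V_ov = 1.13 V, the device is in saturation.
I_D = ½ k_p V_ov² (1 + λ V_SD) = 0.5 × 7.1 × 1.13² × (1 + 0.067 × 5.4) = 6.17 mA.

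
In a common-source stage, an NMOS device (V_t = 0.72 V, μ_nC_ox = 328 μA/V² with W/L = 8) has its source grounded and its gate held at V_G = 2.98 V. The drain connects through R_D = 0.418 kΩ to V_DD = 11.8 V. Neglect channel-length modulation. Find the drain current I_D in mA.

V_GS = V_G = 2.98 V, so V_ov = 2.98 − 0.72 = 2.26 V.
k_n = μ_nC_ox · (W/L) = 2.624 mA/V².
Assume saturation: I_D = ½ k_n V_ov² = 0.5 × 2.624 × 2.26² = 6.7 mA, giving V_DS = V_DD − I_D R_D = 11.8 − 6.7 × 0.418 = 9 V.
V_DS = 9 V ≥ V_ov = 2.26 V, confirming saturation.

I_D = 6.70 mA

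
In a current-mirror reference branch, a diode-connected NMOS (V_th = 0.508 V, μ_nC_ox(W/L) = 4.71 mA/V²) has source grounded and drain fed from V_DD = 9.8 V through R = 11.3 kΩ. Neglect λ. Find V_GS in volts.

With gate tied to drain, V_GS = V_DS ≥ V_GS − V_th, so the device is in saturation.
KCL at the drain: ½ k_n (V_GS − V_th)² = (V_DD − V_GS)/R.
Let x = V_GS − 0.508. Then 26.6 x² + x − 9.292 = 0, giving x = 0.572 V (positive root), so V_GS = 1.08 V.
I_D = (V_DD − V_GS)/R = (9.8 − 1.08) / 11.3 = 0.772 mA.

V_GS = 1.08 V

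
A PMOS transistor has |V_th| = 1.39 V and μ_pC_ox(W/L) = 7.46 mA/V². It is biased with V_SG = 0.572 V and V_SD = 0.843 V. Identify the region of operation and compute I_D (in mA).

V_SG = 0.572 V < |V_th| = 1.39 V, so the transistor is in cutoff.

Cutoff; I_D = 0 mA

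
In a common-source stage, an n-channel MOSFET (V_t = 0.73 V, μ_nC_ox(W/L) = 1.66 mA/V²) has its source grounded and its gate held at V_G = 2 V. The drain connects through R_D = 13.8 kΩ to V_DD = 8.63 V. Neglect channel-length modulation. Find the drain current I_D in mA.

V_GS = V_G = 2 V, so V_ov = 2 − 0.73 = 1.27 V.
Assume saturation: I_D = ½ k_n V_ov² = 0.5 × 1.66 × 1.27² = 1.34 mA, giving V_DS = V_DD − I_D R_D = 8.63 − 1.34 × 13.8 = -9.84 V.
But -9.84 V < V_ov = 1.27 V, so the device is actually in triode.
In triode I_D = k_n[V_ov V_DS − ½ V_DS²] and I_D = (V_DD − V_DS)/R_D. Equating: 11.5 V_DS² − 30.09 V_DS + 8.63 = 0, giving V_DS = 0.328 V (the root below V_ov).
I_D = (8.63 − 0.328) / 13.8 = 0.602 mA.

I_D = 0.602 mA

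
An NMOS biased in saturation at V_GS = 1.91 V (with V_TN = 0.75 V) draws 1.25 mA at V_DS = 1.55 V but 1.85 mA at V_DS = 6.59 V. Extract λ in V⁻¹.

With V_GS fixed, I_D ∝ (1 + λ V_DS) in saturation, so I_D2/I_D1 = (1 + λ V_DS2)/(1 + λ V_DS1).
1.85/1.25 = 1.48 = (1 + 6.59 λ)/(1 + 1.55 λ).
Solving: λ (I_D1 V_DS2 − I_D2 V_DS1) = I_D2 − I_D1, so λ = (1.85 − 1.25) / (1.25 × 6.59 − 1.85 × 1.55) = 0.6 / 5.37 = 0.112 V⁻¹.

λ = 0.112 V⁻¹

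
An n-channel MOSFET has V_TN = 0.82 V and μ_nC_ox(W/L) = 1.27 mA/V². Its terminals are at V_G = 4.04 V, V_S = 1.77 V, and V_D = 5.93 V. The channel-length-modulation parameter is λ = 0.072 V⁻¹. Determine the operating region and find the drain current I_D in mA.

Saturation; I_D = 1.73 mA

V_GS = V_G − V_S = 4.04 − 1.77 = 2.27 V; V_DS = V_D − V_S = 5.93 − 1.77 = 4.16 V.
V_ov = V_GS − V_TN = 2.27 − 0.82 = 1.45 V.
Since V_DS = 4.16 V ≥ V_ov = 1.45 V, the device is in saturation.
I_D = ½ k_n V_ov² (1 + λ V_DS) = 0.5 × 1.27 × 1.45² × (1 + 0.072 × 4.16) = 1.73 mA.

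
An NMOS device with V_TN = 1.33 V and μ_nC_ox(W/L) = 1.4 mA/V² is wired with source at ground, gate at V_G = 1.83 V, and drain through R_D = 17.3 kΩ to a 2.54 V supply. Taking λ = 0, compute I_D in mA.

V_GS = V_G = 1.83 V, so V_ov = 1.83 − 1.33 = 0.5 V.
Assume saturation: I_D = ½ k_n V_ov² = 0.5 × 1.4 × 0.5² = 0.175 mA, giving V_DS = V_DD − I_D R_D = 2.54 − 0.175 × 17.3 = -0.487 V.
But -0.487 V < V_ov = 0.5 V, so the device is actually in triode.
In triode I_D = k_n[V_ov V_DS − ½ V_DS²] and I_D = (V_DD − V_DS)/R_D. Equating: 12.1 V_DS² − 13.11 V_DS + 2.54 = 0, giving V_DS = 0.253 V (the root below V_ov).
I_D = (2.54 − 0.253) / 17.3 = 0.132 mA.

I_D = 0.132 mA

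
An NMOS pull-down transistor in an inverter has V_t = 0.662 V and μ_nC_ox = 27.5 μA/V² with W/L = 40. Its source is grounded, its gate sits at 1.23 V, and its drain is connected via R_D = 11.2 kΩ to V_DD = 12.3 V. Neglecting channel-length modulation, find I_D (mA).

I_D = 0.177 mA

V_GS = V_G = 1.23 V, so V_ov = 1.23 − 0.662 = 0.568 V.
k_n = μ_nC_ox · (W/L) = 1.1 mA/V².
Assume saturation: I_D = ½ k_n V_ov² = 0.5 × 1.1 × 0.568² = 0.177 mA, giving V_DS = V_DD − I_D R_D = 12.3 − 0.177 × 11.2 = 10.3 V.
V_DS = 10.3 V ≥ V_ov = 0.568 V, confirming saturation.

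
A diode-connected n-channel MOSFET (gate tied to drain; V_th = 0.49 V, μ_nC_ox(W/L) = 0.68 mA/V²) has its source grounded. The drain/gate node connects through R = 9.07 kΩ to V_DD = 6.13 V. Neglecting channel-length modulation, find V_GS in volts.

With gate tied to drain, V_GS = V_DS ≥ V_GS − V_th, so the device is in saturation.
KCL at the drain: ½ k_n (V_GS − V_th)² = (V_DD − V_GS)/R.
Let x = V_GS − 0.49. Then 3.08 x² + x − 5.64 = 0, giving x = 1.2 V (positive root), so V_GS = 1.69 V.
I_D = (V_DD − V_GS)/R = (6.13 − 1.69) / 9.07 = 0.49 mA.

V_GS = 1.69 V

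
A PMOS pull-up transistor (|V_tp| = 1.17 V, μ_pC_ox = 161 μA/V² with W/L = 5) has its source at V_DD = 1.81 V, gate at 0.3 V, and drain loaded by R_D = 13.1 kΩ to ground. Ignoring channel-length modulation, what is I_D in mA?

V_SG = V_DD − V_G = 1.81 − 0.3 = 1.51 V, so V_ov = 1.51 − 1.17 = 0.34 V.
k_p = μ_pC_ox · (W/L) = 0.805 mA/V².
Assume saturation: I_D = ½ k_p V_ov² = 0.5 × 0.805 × 0.34² = 0.0465 mA, giving V_SD = V_DD − I_D R_D = 1.81 − 0.0465 × 13.1 = 1.2 V.
V_SD = 1.2 V ≥ V_ov = 0.34 V, confirming saturation.

I_D = 0.0465 mA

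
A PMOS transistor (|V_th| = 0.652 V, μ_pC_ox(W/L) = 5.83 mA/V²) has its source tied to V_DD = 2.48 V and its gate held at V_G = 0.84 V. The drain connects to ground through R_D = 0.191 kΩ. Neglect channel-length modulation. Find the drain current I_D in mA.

V_SG = V_DD − V_G = 2.48 − 0.84 = 1.64 V, so V_ov = 1.64 − 0.652 = 0.988 V.
Assume saturation: I_D = ½ k_p V_ov² = 0.5 × 5.83 × 0.988² = 2.85 mA, giving V_SD = V_DD − I_D R_D = 2.48 − 2.85 × 0.191 = 1.94 V.
V_SD = 1.94 V ≥ V_ov = 0.988 V, confirming saturation.

I_D = 2.85 mA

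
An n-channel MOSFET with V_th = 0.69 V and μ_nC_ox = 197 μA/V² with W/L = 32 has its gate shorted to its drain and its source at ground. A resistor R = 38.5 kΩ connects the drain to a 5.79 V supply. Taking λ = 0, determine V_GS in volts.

V_GS = 0.891 V

With gate tied to drain, V_GS = V_DS ≥ V_GS − V_th, so the device is in saturation.
k_n = μ_nC_ox · (W/L) = 6.304 mA/V².
KCL at the drain: ½ k_n (V_GS − V_th)² = (V_DD − V_GS)/R.
Let x = V_GS − 0.69. Then 121 x² + x − 5.1 = 0, giving x = 0.201 V (positive root), so V_GS = 0.891 V.
I_D = (V_DD − V_GS)/R = (5.79 − 0.891) / 38.5 = 0.127 mA.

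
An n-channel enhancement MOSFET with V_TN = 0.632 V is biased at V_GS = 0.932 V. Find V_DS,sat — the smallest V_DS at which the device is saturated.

The boundary between triode and saturation is V_DS = V_GS − V_TN = V_ov.
V_ov = 0.932 − 0.632 = 0.3 V.

V_DS,sat = 0.300 V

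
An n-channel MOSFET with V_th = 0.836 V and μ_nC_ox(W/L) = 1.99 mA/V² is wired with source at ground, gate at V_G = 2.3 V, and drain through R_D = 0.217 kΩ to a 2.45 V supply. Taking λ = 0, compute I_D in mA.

V_GS = V_G = 2.3 V, so V_ov = 2.3 − 0.836 = 1.46 V.
Assume saturation: I_D = ½ k_n V_ov² = 0.5 × 1.99 × 1.46² = 2.13 mA, giving V_DS = V_DD − I_D R_D = 2.45 − 2.13 × 0.217 = 1.99 V.
V_DS = 1.99 V ≥ V_ov = 1.46 V, confirming saturation.

I_D = 2.13 mA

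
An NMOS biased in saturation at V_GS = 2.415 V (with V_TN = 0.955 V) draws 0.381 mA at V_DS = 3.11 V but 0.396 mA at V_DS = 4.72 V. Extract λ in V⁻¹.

λ = 0.0265 V⁻¹

With V_GS fixed, I_D ∝ (1 + λ V_DS) in saturation, so I_D2/I_D1 = (1 + λ V_DS2)/(1 + λ V_DS1).
0.396/0.381 = 1.039 = (1 + 4.72 λ)/(1 + 3.11 λ).
Solving: λ (I_D1 V_DS2 − I_D2 V_DS1) = I_D2 − I_D1, so λ = (0.396 − 0.381) / (0.381 × 4.72 − 0.396 × 3.11) = 0.015 / 0.567 = 0.0265 V⁻¹.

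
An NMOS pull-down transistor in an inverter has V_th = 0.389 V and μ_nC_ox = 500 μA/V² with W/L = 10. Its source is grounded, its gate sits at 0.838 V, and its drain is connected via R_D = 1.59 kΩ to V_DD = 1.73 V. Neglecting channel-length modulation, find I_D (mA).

V_GS = V_G = 0.838 V, so V_ov = 0.838 − 0.389 = 0.449 V.
k_n = μ_nC_ox · (W/L) = 5 mA/V².
Assume saturation: I_D = ½ k_n V_ov² = 0.5 × 5 × 0.449² = 0.504 mA, giving V_DS = V_DD − I_D R_D = 1.73 − 0.504 × 1.59 = 0.929 V.
V_DS = 0.929 V ≥ V_ov = 0.449 V, confirming saturation.

I_D = 0.504 mA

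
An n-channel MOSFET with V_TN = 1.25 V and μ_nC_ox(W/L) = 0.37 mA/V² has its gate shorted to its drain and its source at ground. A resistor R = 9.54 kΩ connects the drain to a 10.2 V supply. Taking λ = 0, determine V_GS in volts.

V_GS = 3.24 V

With gate tied to drain, V_GS = V_DS ≥ V_GS − V_TN, so the device is in saturation.
KCL at the drain: ½ k_n (V_GS − V_TN)² = (V_DD − V_GS)/R.
Let x = V_GS − 1.25. Then 1.76 x² + x − 8.95 = 0, giving x = 1.99 V (positive root), so V_GS = 3.24 V.
I_D = (V_DD − V_GS)/R = (10.2 − 3.24) / 9.54 = 0.73 mA.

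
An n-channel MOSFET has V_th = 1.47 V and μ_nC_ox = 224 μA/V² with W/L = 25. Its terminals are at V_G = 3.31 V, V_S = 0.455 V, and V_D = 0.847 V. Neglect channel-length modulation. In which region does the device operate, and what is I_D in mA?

V_GS = V_G − V_S = 3.31 − 0.455 = 2.85 V; V_DS = V_D − V_S = 0.847 − 0.455 = 0.392 V.
k_n = μ_nC_ox · (W/L) = 5.6 mA/V².
V_ov = V_GS − V_th = 2.85 − 1.47 = 1.39 V.
Since V_DS = 0.392 V < V_ov = 1.39 V, the device is in the triode region.
I_D = k_n [V_ov · V_DS − ½ V_DS²] = 5.6 × [1.39 × 0.392 − 0.5 × 0.392²] = 2.61 mA.

Triode; I_D = 2.61 mA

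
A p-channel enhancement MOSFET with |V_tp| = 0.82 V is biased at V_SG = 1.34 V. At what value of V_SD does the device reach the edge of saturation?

V_SD,sat = 0.520 V

The boundary between triode and saturation is V_SD = V_SG − |V_tp| = V_ov.
V_ov = 1.34 − 0.82 = 0.52 V.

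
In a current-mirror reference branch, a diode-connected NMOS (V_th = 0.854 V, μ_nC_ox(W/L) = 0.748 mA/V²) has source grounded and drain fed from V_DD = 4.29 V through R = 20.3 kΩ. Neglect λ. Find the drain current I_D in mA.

With gate tied to drain, V_GS = V_DS ≥ V_GS − V_th, so the device is in saturation.
KCL at the drain: ½ k_n (V_GS − V_th)² = (V_DD − V_GS)/R.
Let x = V_GS − 0.854. Then 7.59 x² + x − 3.436 = 0, giving x = 0.61 V (positive root), so V_GS = 1.46 V.
I_D = (V_DD − V_GS)/R = (4.29 − 1.46) / 20.3 = 0.139 mA.

I_D = 0.139 mA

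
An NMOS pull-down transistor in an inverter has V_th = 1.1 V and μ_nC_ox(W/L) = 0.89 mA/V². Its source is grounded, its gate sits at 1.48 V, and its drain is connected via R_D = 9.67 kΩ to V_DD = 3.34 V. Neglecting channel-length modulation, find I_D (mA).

V_GS = V_G = 1.48 V, so V_ov = 1.48 − 1.1 = 0.38 V.
Assume saturation: I_D = ½ k_n V_ov² = 0.5 × 0.89 × 0.38² = 0.0643 mA, giving V_DS = V_DD − I_D R_D = 3.34 − 0.0643 × 9.67 = 2.72 V.
V_DS = 2.72 V ≥ V_ov = 0.38 V, confirming saturation.

I_D = 0.0643 mA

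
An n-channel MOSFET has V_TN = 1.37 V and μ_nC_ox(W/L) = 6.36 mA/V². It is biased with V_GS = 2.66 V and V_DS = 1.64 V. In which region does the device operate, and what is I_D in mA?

Saturation; I_D = 5.29 mA

V_ov = V_GS − V_TN = 2.66 − 1.37 = 1.29 V.
Since V_DS = 1.64 V ≥ V_ov = 1.29 V, the device is in saturation.
I_D = ½ k_n V_ov² = 0.5 × 6.36 × 1.29² = 5.29 mA.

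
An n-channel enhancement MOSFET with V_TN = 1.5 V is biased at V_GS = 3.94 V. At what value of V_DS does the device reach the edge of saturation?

V_DS,sat = 2.44 V

The boundary between triode and saturation is V_DS = V_GS − V_TN = V_ov.
V_ov = 3.94 − 1.5 = 2.44 V.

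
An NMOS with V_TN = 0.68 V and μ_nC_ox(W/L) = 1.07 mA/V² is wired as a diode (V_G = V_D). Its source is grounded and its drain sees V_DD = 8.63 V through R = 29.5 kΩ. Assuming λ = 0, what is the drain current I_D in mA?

I_D = 0.246 mA

With gate tied to drain, V_GS = V_DS ≥ V_GS − V_TN, so the device is in saturation.
KCL at the drain: ½ k_n (V_GS − V_TN)² = (V_DD − V_GS)/R.
Let x = V_GS − 0.68. Then 15.8 x² + x − 7.95 = 0, giving x = 0.679 V (positive root), so V_GS = 1.36 V.
I_D = (V_DD − V_GS)/R = (8.63 − 1.36) / 29.5 = 0.246 mA.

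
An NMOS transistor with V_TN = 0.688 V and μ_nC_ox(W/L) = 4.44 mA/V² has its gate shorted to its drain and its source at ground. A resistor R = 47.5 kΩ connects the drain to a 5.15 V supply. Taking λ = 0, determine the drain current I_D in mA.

With gate tied to drain, V_GS = V_DS ≥ V_GS − V_TN, so the device is in saturation.
KCL at the drain: ½ k_n (V_GS − V_TN)² = (V_DD − V_GS)/R.
Let x = V_GS − 0.688. Then 105 x² + x − 4.462 = 0, giving x = 0.201 V (positive root), so V_GS = 0.889 V.
I_D = (V_DD − V_GS)/R = (5.15 − 0.889) / 47.5 = 0.0897 mA.

I_D = 0.0897 mA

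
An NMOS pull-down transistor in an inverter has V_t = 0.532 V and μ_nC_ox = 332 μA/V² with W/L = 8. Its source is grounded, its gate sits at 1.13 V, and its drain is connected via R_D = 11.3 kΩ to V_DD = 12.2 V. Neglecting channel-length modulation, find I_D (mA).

I_D = 0.475 mA

V_GS = V_G = 1.13 V, so V_ov = 1.13 − 0.532 = 0.598 V.
k_n = μ_nC_ox · (W/L) = 2.656 mA/V².
Assume saturation: I_D = ½ k_n V_ov² = 0.5 × 2.656 × 0.598² = 0.475 mA, giving V_DS = V_DD − I_D R_D = 12.2 − 0.475 × 11.3 = 6.83 V.
V_DS = 6.83 V ≥ V_ov = 0.598 V, confirming saturation.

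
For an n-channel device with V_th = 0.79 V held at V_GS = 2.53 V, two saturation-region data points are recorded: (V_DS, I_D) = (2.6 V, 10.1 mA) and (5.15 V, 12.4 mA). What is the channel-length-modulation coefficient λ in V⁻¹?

With V_GS fixed, I_D ∝ (1 + λ V_DS) in saturation, so I_D2/I_D1 = (1 + λ V_DS2)/(1 + λ V_DS1).
12.4/10.1 = 1.228 = (1 + 5.15 λ)/(1 + 2.6 λ).
Solving: λ (I_D1 V_DS2 − I_D2 V_DS1) = I_D2 − I_D1, so λ = (12.4 − 10.1) / (10.1 × 5.15 − 12.4 × 2.6) = 2.3 / 19.8 = 0.116 V⁻¹.

λ = 0.116 V⁻¹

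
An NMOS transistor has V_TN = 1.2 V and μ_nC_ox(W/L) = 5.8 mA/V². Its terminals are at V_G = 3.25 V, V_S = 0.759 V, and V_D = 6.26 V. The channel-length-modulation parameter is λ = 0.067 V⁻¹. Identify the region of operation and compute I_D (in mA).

V_GS = V_G − V_S = 3.25 − 0.759 = 2.49 V; V_DS = V_D − V_S = 6.26 − 0.759 = 5.5 V.
V_ov = V_GS − V_TN = 2.49 − 1.2 = 1.29 V.
Since V_DS = 5.5 V ≥ V_ov = 1.29 V, the device is in saturation.
I_D = ½ k_n V_ov² (1 + λ V_DS) = 0.5 × 5.8 × 1.29² × (1 + 0.067 × 5.5) = 6.61 mA.

Saturation; I_D = 6.61 mA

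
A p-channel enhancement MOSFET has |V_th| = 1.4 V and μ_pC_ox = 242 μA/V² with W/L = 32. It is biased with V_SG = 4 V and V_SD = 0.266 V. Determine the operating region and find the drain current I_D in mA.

k_p = μ_pC_ox · (W/L) = 7.744 mA/V².
V_ov = V_SG − |V_th| = 4 − 1.4 = 2.6 V.
Since V_SD = 0.266 V < V_ov = 2.6 V, the device is in the triode region.
I_D = k_p [V_ov · V_SD − ½ V_SD²] = 7.744 × [2.6 × 0.266 − 0.5 × 0.266²] = 5.08 mA.

Triode; I_D = 5.08 mA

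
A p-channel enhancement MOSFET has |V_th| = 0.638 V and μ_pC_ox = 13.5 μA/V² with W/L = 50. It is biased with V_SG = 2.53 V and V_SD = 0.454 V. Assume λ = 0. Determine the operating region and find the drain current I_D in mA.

k_p = μ_pC_ox · (W/L) = 0.675 mA/V².
V_ov = V_SG − |V_th| = 2.53 − 0.638 = 1.89 V.
Since V_SD = 0.454 V < V_ov = 1.89 V, the device is in the triode region.
I_D = k_p [V_ov · V_SD − ½ V_SD²] = 0.675 × [1.89 × 0.454 − 0.5 × 0.454²] = 0.51 mA.

Triode; I_D = 0.510 mA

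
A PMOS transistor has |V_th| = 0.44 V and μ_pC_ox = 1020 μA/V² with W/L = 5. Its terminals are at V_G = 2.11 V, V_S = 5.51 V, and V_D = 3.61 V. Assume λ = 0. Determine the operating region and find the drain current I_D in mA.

Triode; I_D = 19.5 mA

V_SG = V_S − V_G = 5.51 − 2.11 = 3.4 V; V_SD = V_S − V_D = 5.51 − 3.61 = 1.9 V.
k_p = μ_pC_ox · (W/L) = 5.1 mA/V².
V_ov = V_SG − |V_th| = 3.4 − 0.44 = 2.96 V.
Since V_SD = 1.9 V < V_ov = 2.96 V, the device is in the triode region.
I_D = k_p [V_ov · V_SD − ½ V_SD²] = 5.1 × [2.96 × 1.9 − 0.5 × 1.9²] = 19.5 mA.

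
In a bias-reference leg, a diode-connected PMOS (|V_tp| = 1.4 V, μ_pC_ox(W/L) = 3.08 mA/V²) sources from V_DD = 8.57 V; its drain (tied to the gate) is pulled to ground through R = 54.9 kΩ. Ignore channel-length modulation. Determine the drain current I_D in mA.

I_D = 0.125 mA

With gate tied to drain, V_SG = V_SD ≥ V_SG − |V_tp|, so the device is in saturation.
KCL at the drain: ½ k_p (V_SG − |V_tp|)² = (V_DD − V_SG)/R.
Let x = V_SG − 1.4. Then 84.5 x² + x − 7.17 = 0, giving x = 0.285 V (positive root), so V_SG = 1.69 V.
I_D = (V_DD − V_SG)/R = (8.57 − 1.69) / 54.9 = 0.125 mA.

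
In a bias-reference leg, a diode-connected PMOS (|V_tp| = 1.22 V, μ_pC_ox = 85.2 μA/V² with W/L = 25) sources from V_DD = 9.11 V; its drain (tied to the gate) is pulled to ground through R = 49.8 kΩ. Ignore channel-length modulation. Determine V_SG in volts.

With gate tied to drain, V_SG = V_SD ≥ V_SG − |V_tp|, so the device is in saturation.
k_p = μ_pC_ox · (W/L) = 2.13 mA/V².
KCL at the drain: ½ k_p (V_SG − |V_tp|)² = (V_DD − V_SG)/R.
Let x = V_SG − 1.22. Then 53 x² + x − 7.89 = 0, giving x = 0.376 V (positive root), so V_SG = 1.6 V.
I_D = (V_DD − V_SG)/R = (9.11 − 1.6) / 49.8 = 0.151 mA.

V_SG = 1.60 V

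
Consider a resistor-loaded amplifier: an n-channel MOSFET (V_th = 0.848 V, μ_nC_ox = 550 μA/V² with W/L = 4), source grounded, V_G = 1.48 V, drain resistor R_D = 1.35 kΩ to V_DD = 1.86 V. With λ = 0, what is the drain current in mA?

V_GS = V_G = 1.48 V, so V_ov = 1.48 − 0.848 = 0.632 V.
k_n = μ_nC_ox · (W/L) = 2.2 mA/V².
Assume saturation: I_D = ½ k_n V_ov² = 0.5 × 2.2 × 0.632² = 0.439 mA, giving V_DS = V_DD − I_D R_D = 1.86 − 0.439 × 1.35 = 1.27 V.
V_DS = 1.27 V ≥ V_ov = 0.632 V, confirming saturation.

I_D = 0.439 mA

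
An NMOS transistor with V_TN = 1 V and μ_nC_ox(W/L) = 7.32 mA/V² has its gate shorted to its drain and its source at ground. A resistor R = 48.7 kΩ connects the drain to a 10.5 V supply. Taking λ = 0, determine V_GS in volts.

With gate tied to drain, V_GS = V_DS ≥ V_GS − V_TN, so the device is in saturation.
KCL at the drain: ½ k_n (V_GS − V_TN)² = (V_DD − V_GS)/R.
Let x = V_GS − 1. Then 178 x² + x − 9.5 = 0, giving x = 0.228 V (positive root), so V_GS = 1.23 V.
I_D = (V_DD − V_GS)/R = (10.5 − 1.23) / 48.7 = 0.19 mA.

V_GS = 1.23 V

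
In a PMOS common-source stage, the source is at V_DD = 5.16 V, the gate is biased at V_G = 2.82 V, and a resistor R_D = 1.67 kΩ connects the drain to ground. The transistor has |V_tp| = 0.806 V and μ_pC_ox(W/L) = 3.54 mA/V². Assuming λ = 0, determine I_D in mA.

I_D = 2.71 mA

V_SG = V_DD − V_G = 5.16 − 2.82 = 2.34 V, so V_ov = 2.34 − 0.806 = 1.53 V.
Assume saturation: I_D = ½ k_p V_ov² = 0.5 × 3.54 × 1.53² = 4.17 mA, giving V_SD = V_DD − I_D R_D = 5.16 − 4.17 × 1.67 = -1.8 V.
But -1.8 V < V_ov = 1.53 V, so the device is actually in triode.
In triode I_D = k_p[V_ov V_SD − ½ V_SD²] and I_D = (V_DD − V_SD)/R_D. Equating: 2.96 V_SD² − 10.07 V_SD + 5.16 = 0, giving V_SD = 0.628 V (the root below V_ov).
I_D = (5.16 − 0.628) / 1.67 = 2.71 mA.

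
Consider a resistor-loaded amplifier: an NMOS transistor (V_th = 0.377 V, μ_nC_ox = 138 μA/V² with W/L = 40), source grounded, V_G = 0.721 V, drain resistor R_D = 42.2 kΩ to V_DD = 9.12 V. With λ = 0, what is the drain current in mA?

I_D = 0.213 mA

V_GS = V_G = 0.721 V, so V_ov = 0.721 − 0.377 = 0.344 V.
k_n = μ_nC_ox · (W/L) = 5.52 mA/V².
Assume saturation: I_D = ½ k_n V_ov² = 0.5 × 5.52 × 0.344² = 0.327 mA, giving V_DS = V_DD − I_D R_D = 9.12 − 0.327 × 42.2 = -4.66 V.
But -4.66 V < V_ov = 0.344 V, so the device is actually in triode.
In triode I_D = k_n[V_ov V_DS − ½ V_DS²] and I_D = (V_DD − V_DS)/R_D. Equating: 116 V_DS² − 81.13 V_DS + 9.12 = 0, giving V_DS = 0.141 V (the root below V_ov).
I_D = (9.12 − 0.141) / 42.2 = 0.213 mA.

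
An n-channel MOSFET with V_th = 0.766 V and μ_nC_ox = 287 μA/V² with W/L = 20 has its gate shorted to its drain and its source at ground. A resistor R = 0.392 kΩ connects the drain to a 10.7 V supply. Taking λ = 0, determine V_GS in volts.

With gate tied to drain, V_GS = V_DS ≥ V_GS − V_th, so the device is in saturation.
k_n = μ_nC_ox · (W/L) = 5.74 mA/V².
KCL at the drain: ½ k_n (V_GS − V_th)² = (V_DD − V_GS)/R.
Let x = V_GS − 0.766. Then 1.13 x² + x − 9.934 = 0, giving x = 2.56 V (positive root), so V_GS = 3.33 V.
I_D = (V_DD − V_GS)/R = (10.7 − 3.33) / 0.392 = 18.8 mA.

V_GS = 3.33 V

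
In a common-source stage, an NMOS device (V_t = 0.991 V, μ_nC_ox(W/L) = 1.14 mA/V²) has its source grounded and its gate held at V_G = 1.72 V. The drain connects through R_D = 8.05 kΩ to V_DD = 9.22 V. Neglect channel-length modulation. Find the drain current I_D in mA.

I_D = 0.303 mA

V_GS = V_G = 1.72 V, so V_ov = 1.72 − 0.991 = 0.729 V.
Assume saturation: I_D = ½ k_n V_ov² = 0.5 × 1.14 × 0.729² = 0.303 mA, giving V_DS = V_DD − I_D R_D = 9.22 − 0.303 × 8.05 = 6.78 V.
V_DS = 6.78 V ≥ V_ov = 0.729 V, confirming saturation.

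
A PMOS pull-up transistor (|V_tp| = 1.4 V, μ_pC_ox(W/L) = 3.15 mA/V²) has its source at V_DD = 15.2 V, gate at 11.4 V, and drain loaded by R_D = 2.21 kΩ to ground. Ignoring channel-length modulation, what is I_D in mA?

I_D = 6.38 mA

V_SG = V_DD − V_G = 15.2 − 11.4 = 3.8 V, so V_ov = 3.8 − 1.4 = 2.4 V.
Assume saturation: I_D = ½ k_p V_ov² = 0.5 × 3.15 × 2.4² = 9.07 mA, giving V_SD = V_DD − I_D R_D = 15.2 − 9.07 × 2.21 = -4.85 V.
But -4.85 V < V_ov = 2.4 V, so the device is actually in triode.
In triode I_D = k_p[V_ov V_SD − ½ V_SD²] and I_D = (V_DD − V_SD)/R_D. Equating: 3.48 V_SD² − 17.71 V_SD + 15.2 = 0, giving V_SD = 1.09 V (the root below V_ov).
I_D = (15.2 − 1.09) / 2.21 = 6.38 mA.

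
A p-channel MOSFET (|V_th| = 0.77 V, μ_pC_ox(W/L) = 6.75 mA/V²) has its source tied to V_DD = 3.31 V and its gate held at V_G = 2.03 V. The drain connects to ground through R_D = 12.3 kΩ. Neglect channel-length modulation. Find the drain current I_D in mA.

V_SG = V_DD − V_G = 3.31 − 2.03 = 1.28 V, so V_ov = 1.28 − 0.77 = 0.51 V.
Assume saturation: I_D = ½ k_p V_ov² = 0.5 × 6.75 × 0.51² = 0.878 mA, giving V_SD = V_DD − I_D R_D = 3.31 − 0.878 × 12.3 = -7.49 V.
But -7.49 V < V_ov = 0.51 V, so the device is actually in triode.
In triode I_D = k_p[V_ov V_SD − ½ V_SD²] and I_D = (V_DD − V_SD)/R_D. Equating: 41.5 V_SD² − 43.34 V_SD + 3.31 = 0, giving V_SD = 0.083 V (the root below V_ov).
I_D = (3.31 − 0.083) / 12.3 = 0.262 mA.

I_D = 0.262 mA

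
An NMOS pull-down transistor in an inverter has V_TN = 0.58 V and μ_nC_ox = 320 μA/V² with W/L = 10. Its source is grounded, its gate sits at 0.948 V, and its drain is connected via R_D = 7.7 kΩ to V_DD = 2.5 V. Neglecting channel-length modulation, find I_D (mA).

V_GS = V_G = 0.948 V, so V_ov = 0.948 − 0.58 = 0.368 V.
k_n = μ_nC_ox · (W/L) = 3.2 mA/V².
Assume saturation: I_D = ½ k_n V_ov² = 0.5 × 3.2 × 0.368² = 0.217 mA, giving V_DS = V_DD − I_D R_D = 2.5 − 0.217 × 7.7 = 0.832 V.
V_DS = 0.832 V ≥ V_ov = 0.368 V, confirming saturation.

I_D = 0.217 mA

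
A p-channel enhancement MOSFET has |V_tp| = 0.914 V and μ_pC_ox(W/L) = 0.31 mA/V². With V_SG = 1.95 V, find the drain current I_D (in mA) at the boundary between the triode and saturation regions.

At the boundary V_SD = V_ov = V_SG − |V_tp| = 1.95 − 0.914 = 1.04 V.
I_D = ½ k_p V_ov² = 0.5 × 0.31 × 1.04² = 0.166 mA.

I_D = 0.166 mA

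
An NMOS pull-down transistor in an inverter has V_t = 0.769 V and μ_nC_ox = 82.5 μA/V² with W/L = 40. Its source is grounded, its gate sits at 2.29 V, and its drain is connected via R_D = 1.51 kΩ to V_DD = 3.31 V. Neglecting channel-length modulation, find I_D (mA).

I_D = 1.90 mA

V_GS = V_G = 2.29 V, so V_ov = 2.29 − 0.769 = 1.52 V.
k_n = μ_nC_ox · (W/L) = 3.3 mA/V².
Assume saturation: I_D = ½ k_n V_ov² = 0.5 × 3.3 × 1.52² = 3.82 mA, giving V_DS = V_DD − I_D R_D = 3.31 − 3.82 × 1.51 = -2.45 V.
But -2.45 V < V_ov = 1.52 V, so the device is actually in triode.
In triode I_D = k_n[V_ov V_DS − ½ V_DS²] and I_D = (V_DD − V_DS)/R_D. Equating: 2.49 V_DS² − 8.579 V_DS + 3.31 = 0, giving V_DS = 0.443 V (the root below V_ov).
I_D = (3.31 − 0.443) / 1.51 = 1.9 mA.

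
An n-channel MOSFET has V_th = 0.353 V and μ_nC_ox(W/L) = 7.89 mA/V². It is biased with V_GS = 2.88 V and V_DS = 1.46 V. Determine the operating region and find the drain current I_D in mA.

V_ov = V_GS − V_th = 2.88 − 0.353 = 2.53 V.
Since V_DS = 1.46 V < V_ov = 2.53 V, the device is in the triode region.
I_D = k_n [V_ov · V_DS − ½ V_DS²] = 7.89 × [2.53 × 1.46 − 0.5 × 1.46²] = 20.7 mA.

Triode; I_D = 20.7 mA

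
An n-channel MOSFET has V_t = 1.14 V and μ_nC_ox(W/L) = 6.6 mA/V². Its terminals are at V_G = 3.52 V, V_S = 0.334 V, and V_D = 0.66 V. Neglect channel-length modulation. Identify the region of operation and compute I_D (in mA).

Triode; I_D = 4.05 mA

V_GS = V_G − V_S = 3.52 − 0.334 = 3.19 V; V_DS = V_D − V_S = 0.66 − 0.334 = 0.326 V.
V_ov = V_GS − V_t = 3.19 − 1.14 = 2.05 V.
Since V_DS = 0.326 V < V_ov = 2.05 V, the device is in the triode region.
I_D = k_n [V_ov · V_DS − ½ V_DS²] = 6.6 × [2.05 × 0.326 − 0.5 × 0.326²] = 4.05 mA.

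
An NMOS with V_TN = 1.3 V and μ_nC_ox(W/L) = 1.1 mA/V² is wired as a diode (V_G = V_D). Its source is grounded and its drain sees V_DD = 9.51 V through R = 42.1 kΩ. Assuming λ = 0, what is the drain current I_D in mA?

I_D = 0.181 mA

With gate tied to drain, V_GS = V_DS ≥ V_GS − V_TN, so the device is in saturation.
KCL at the drain: ½ k_n (V_GS − V_TN)² = (V_DD − V_GS)/R.
Let x = V_GS − 1.3. Then 23.2 x² + x − 8.21 = 0, giving x = 0.574 V (positive root), so V_GS = 1.87 V.
I_D = (V_DD − V_GS)/R = (9.51 − 1.87) / 42.1 = 0.181 mA.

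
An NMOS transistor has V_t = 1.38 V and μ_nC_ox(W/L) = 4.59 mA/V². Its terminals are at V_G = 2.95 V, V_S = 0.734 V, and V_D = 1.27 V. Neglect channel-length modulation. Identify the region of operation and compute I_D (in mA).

V_GS = V_G − V_S = 2.95 − 0.734 = 2.22 V; V_DS = V_D − V_S = 1.27 − 0.734 = 0.536 V.
V_ov = V_GS − V_t = 2.22 − 1.38 = 0.836 V.
Since V_DS = 0.536 V < V_ov = 0.836 V, the device is in the triode region.
I_D = k_n [V_ov · V_DS − ½ V_DS²] = 4.59 × [0.836 × 0.536 − 0.5 × 0.536²] = 1.4 mA.

Triode; I_D = 1.40 mA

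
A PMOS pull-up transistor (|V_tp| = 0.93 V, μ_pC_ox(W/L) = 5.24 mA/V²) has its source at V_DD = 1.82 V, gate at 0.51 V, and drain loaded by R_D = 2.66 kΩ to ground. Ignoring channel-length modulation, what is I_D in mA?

V_SG = V_DD − V_G = 1.82 − 0.51 = 1.31 V, so V_ov = 1.31 − 0.93 = 0.38 V.
Assume saturation: I_D = ½ k_p V_ov² = 0.5 × 5.24 × 0.38² = 0.378 mA, giving V_SD = V_DD − I_D R_D = 1.82 − 0.378 × 2.66 = 0.814 V.
V_SD = 0.814 V ≥ V_ov = 0.38 V, confirming saturation.

I_D = 0.378 mA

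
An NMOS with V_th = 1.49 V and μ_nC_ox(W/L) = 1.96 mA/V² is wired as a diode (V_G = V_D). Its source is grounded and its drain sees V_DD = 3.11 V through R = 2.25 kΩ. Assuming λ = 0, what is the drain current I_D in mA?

With gate tied to drain, V_GS = V_DS ≥ V_GS − V_th, so the device is in saturation.
KCL at the drain: ½ k_n (V_GS − V_th)² = (V_DD − V_GS)/R.
Let x = V_GS − 1.49. Then 2.21 x² + x − 1.62 = 0, giving x = 0.66 V (positive root), so V_GS = 2.15 V.
I_D = (V_DD − V_GS)/R = (3.11 − 2.15) / 2.25 = 0.427 mA.

I_D = 0.427 mA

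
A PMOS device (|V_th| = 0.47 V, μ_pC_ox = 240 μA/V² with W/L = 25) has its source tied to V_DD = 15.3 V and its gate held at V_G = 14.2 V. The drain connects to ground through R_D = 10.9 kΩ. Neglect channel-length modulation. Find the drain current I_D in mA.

I_D = 1.19 mA

V_SG = V_DD − V_G = 15.3 − 14.2 = 1.1 V, so V_ov = 1.1 − 0.47 = 0.63 V.
k_p = μ_pC_ox · (W/L) = 6 mA/V².
Assume saturation: I_D = ½ k_p V_ov² = 0.5 × 6 × 0.63² = 1.19 mA, giving V_SD = V_DD − I_D R_D = 15.3 − 1.19 × 10.9 = 2.32 V.
V_SD = 2.32 V ≥ V_ov = 0.63 V, confirming saturation.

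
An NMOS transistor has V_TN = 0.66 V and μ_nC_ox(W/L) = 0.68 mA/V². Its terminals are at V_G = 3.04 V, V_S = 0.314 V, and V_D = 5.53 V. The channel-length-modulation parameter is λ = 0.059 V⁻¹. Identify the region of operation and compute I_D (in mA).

Saturation; I_D = 1.90 mA

V_GS = V_G − V_S = 3.04 − 0.314 = 2.73 V; V_DS = V_D − V_S = 5.53 − 0.314 = 5.22 V.
V_ov = V_GS − V_TN = 2.73 − 0.66 = 2.07 V.
Since V_DS = 5.22 V ≥ V_ov = 2.07 V, the device is in saturation.
I_D = ½ k_n V_ov² (1 + λ V_DS) = 0.5 × 0.68 × 2.07² × (1 + 0.059 × 5.22) = 1.9 mA.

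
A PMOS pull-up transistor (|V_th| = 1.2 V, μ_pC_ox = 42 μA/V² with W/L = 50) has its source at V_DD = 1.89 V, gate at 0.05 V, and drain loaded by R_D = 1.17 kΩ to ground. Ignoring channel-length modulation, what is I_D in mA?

I_D = 0.430 mA

V_SG = V_DD − V_G = 1.89 − 0.05 = 1.84 V, so V_ov = 1.84 − 1.2 = 0.64 V.
k_p = μ_pC_ox · (W/L) = 2.1 mA/V².
Assume saturation: I_D = ½ k_p V_ov² = 0.5 × 2.1 × 0.64² = 0.43 mA, giving V_SD = V_DD − I_D R_D = 1.89 − 0.43 × 1.17 = 1.39 V.
V_SD = 1.39 V ≥ V_ov = 0.64 V, confirming saturation.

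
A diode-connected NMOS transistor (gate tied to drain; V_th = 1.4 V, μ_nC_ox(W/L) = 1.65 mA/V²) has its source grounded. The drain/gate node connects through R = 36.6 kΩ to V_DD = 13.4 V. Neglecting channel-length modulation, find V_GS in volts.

With gate tied to drain, V_GS = V_DS ≥ V_GS − V_th, so the device is in saturation.
KCL at the drain: ½ k_n (V_GS − V_th)² = (V_DD − V_GS)/R.
Let x = V_GS − 1.4. Then 30.2 x² + x − 12 = 0, giving x = 0.614 V (positive root), so V_GS = 2.01 V.
I_D = (V_DD − V_GS)/R = (13.4 − 2.01) / 36.6 = 0.311 mA.

V_GS = 2.01 V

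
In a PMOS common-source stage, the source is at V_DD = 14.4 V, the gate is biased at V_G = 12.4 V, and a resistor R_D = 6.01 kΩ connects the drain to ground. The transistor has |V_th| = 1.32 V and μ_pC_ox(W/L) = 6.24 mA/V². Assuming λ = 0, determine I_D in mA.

I_D = 1.44 mA

V_SG = V_DD − V_G = 14.4 − 12.4 = 2 V, so V_ov = 2 − 1.32 = 0.68 V.
Assume saturation: I_D = ½ k_p V_ov² = 0.5 × 6.24 × 0.68² = 1.44 mA, giving V_SD = V_DD − I_D R_D = 14.4 − 1.44 × 6.01 = 5.73 V.
V_SD = 5.73 V ≥ V_ov = 0.68 V, confirming saturation.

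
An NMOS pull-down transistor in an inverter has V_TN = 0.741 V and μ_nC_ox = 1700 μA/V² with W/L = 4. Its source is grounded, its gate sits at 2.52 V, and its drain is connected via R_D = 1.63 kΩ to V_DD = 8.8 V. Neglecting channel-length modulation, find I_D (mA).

I_D = 5.10 mA

V_GS = V_G = 2.52 V, so V_ov = 2.52 − 0.741 = 1.78 V.
k_n = μ_nC_ox · (W/L) = 6.8 mA/V².
Assume saturation: I_D = ½ k_n V_ov² = 0.5 × 6.8 × 1.78² = 10.8 mA, giving V_DS = V_DD − I_D R_D = 8.8 − 10.8 × 1.63 = -8.74 V.
But -8.74 V < V_ov = 1.78 V, so the device is actually in triode.
In triode I_D = k_n[V_ov V_DS − ½ V_DS²] and I_D = (V_DD − V_DS)/R_D. Equating: 5.54 V_DS² − 20.72 V_DS + 8.8 = 0, giving V_DS = 0.489 V (the root below V_ov).
I_D = (8.8 − 0.489) / 1.63 = 5.1 mA.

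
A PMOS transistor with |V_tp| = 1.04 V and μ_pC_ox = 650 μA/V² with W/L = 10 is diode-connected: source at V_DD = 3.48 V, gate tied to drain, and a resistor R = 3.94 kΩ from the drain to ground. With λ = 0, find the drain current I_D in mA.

I_D = 0.518 mA

With gate tied to drain, V_SG = V_SD ≥ V_SG − |V_tp|, so the device is in saturation.
k_p = μ_pC_ox · (W/L) = 6.5 mA/V².
KCL at the drain: ½ k_p (V_SG − |V_tp|)² = (V_DD − V_SG)/R.
Let x = V_SG − 1.04. Then 12.8 x² + x − 2.44 = 0, giving x = 0.399 V (positive root), so V_SG = 1.44 V.
I_D = (V_DD − V_SG)/R = (3.48 − 1.44) / 3.94 = 0.518 mA.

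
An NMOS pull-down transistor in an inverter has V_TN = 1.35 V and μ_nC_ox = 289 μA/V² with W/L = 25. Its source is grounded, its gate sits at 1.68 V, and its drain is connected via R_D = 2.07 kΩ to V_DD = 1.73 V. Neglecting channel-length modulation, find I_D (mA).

V_GS = V_G = 1.68 V, so V_ov = 1.68 − 1.35 = 0.33 V.
k_n = μ_nC_ox · (W/L) = 7.225 mA/V².
Assume saturation: I_D = ½ k_n V_ov² = 0.5 × 7.225 × 0.33² = 0.393 mA, giving V_DS = V_DD − I_D R_D = 1.73 − 0.393 × 2.07 = 0.916 V.
V_DS = 0.916 V ≥ V_ov = 0.33 V, confirming saturation.

I_D = 0.393 mA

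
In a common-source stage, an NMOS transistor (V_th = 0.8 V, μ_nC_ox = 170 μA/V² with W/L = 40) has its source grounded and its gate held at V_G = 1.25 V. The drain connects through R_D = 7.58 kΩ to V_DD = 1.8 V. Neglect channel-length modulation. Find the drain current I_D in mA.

V_GS = V_G = 1.25 V, so V_ov = 1.25 − 0.8 = 0.45 V.
k_n = μ_nC_ox · (W/L) = 6.8 mA/V².
Assume saturation: I_D = ½ k_n V_ov² = 0.5 × 6.8 × 0.45² = 0.688 mA, giving V_DS = V_DD − I_D R_D = 1.8 − 0.688 × 7.58 = -3.42 V.
But -3.42 V < V_ov = 0.45 V, so the device is actually in triode.
In triode I_D = k_n[V_ov V_DS − ½ V_DS²] and I_D = (V_DD − V_DS)/R_D. Equating: 25.8 V_DS² − 24.19 V_DS + 1.8 = 0, giving V_DS = 0.0815 V (the root below V_ov).
I_D = (1.8 − 0.0815) / 7.58 = 0.227 mA.

I_D = 0.227 mA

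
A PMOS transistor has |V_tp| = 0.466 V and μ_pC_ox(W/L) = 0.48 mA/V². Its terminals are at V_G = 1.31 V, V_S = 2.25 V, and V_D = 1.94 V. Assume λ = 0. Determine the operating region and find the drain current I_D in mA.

Triode; I_D = 0.0475 mA

V_SG = V_S − V_G = 2.25 − 1.31 = 0.94 V; V_SD = V_S − V_D = 2.25 − 1.94 = 0.31 V.
V_ov = V_SG − |V_tp| = 0.94 − 0.466 = 0.474 V.
Since V_SD = 0.31 V < V_ov = 0.474 V, the device is in the triode region.
I_D = k_p [V_ov · V_SD − ½ V_SD²] = 0.48 × [0.474 × 0.31 − 0.5 × 0.31²] = 0.0475 mA.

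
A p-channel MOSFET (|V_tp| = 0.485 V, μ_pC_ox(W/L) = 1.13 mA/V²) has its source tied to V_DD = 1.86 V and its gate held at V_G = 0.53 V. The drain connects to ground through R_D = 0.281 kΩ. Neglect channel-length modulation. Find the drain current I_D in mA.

I_D = 0.403 mA

V_SG = V_DD − V_G = 1.86 − 0.53 = 1.33 V, so V_ov = 1.33 − 0.485 = 0.845 V.
Assume saturation: I_D = ½ k_p V_ov² = 0.5 × 1.13 × 0.845² = 0.403 mA, giving V_SD = V_DD − I_D R_D = 1.86 − 0.403 × 0.281 = 1.75 V.
V_SD = 1.75 V ≥ V_ov = 0.845 V, confirming saturation.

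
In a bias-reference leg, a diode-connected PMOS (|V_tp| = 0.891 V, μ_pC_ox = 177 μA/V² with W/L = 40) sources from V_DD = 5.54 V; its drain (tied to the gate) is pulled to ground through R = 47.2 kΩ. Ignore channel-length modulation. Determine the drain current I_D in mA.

I_D = 0.0950 mA

With gate tied to drain, V_SG = V_SD ≥ V_SG − |V_tp|, so the device is in saturation.
k_p = μ_pC_ox · (W/L) = 7.08 mA/V².
KCL at the drain: ½ k_p (V_SG − |V_tp|)² = (V_DD − V_SG)/R.
Let x = V_SG − 0.891. Then 167 x² + x − 4.649 = 0, giving x = 0.164 V (positive root), so V_SG = 1.05 V.
I_D = (V_DD − V_SG)/R = (5.54 − 1.05) / 47.2 = 0.095 mA.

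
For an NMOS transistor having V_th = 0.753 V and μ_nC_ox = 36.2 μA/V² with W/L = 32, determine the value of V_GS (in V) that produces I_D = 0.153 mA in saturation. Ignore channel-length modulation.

k_n = μ_nC_ox · (W/L) = 1.158 mA/V².
In saturation I_D = ½ k_n (V_GS − V_th)², so V_GS − V_th = √(2 I_D / k_n) = √(2 × 0.153 / 1.158) = 0.514 V.
V_GS = 0.753 + 0.514 = 1.27 V.

V_GS = 1.27 V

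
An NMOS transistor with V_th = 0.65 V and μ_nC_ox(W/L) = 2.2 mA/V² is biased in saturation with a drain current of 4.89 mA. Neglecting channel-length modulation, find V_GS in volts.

V_GS = 2.76 V

In saturation I_D = ½ k_n (V_GS − V_th)², so V_GS − V_th = √(2 I_D / k_n) = √(2 × 4.89 / 2.2) = 2.11 V.
V_GS = 0.65 + 2.11 = 2.76 V.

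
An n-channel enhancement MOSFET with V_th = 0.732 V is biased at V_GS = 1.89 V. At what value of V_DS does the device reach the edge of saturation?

The boundary between triode and saturation is V_DS = V_GS − V_th = V_ov.
V_ov = 1.89 − 0.732 = 1.16 V.

V_DS,sat = 1.16 V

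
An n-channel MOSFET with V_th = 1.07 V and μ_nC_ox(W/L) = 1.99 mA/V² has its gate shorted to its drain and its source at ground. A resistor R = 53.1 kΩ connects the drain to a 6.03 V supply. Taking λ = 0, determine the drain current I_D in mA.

I_D = 0.0878 mA

With gate tied to drain, V_GS = V_DS ≥ V_GS − V_th, so the device is in saturation.
KCL at the drain: ½ k_n (V_GS − V_th)² = (V_DD − V_GS)/R.
Let x = V_GS − 1.07. Then 52.8 x² + x − 4.96 = 0, giving x = 0.297 V (positive root), so V_GS = 1.37 V.
I_D = (V_DD − V_GS)/R = (6.03 − 1.37) / 53.1 = 0.0878 mA.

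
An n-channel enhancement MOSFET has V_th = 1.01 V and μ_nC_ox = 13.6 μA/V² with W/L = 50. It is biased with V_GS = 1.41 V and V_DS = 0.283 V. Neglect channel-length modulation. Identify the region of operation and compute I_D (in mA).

k_n = μ_nC_ox · (W/L) = 0.68 mA/V².
V_ov = V_GS − V_th = 1.41 − 1.01 = 0.4 V.
Since V_DS = 0.283 V < V_ov = 0.4 V, the device is in the triode region.
I_D = k_n [V_ov · V_DS − ½ V_DS²] = 0.68 × [0.4 × 0.283 − 0.5 × 0.283²] = 0.0497 mA.

Triode; I_D = 0.0497 mA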